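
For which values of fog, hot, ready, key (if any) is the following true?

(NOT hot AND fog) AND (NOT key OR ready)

fog = True; hot = False; ready = False; key = False

  NOT hot AND fog = True
    NOT hot = True
  NOT key OR ready = True
    NOT key = True
Both conjuncts True, so the formula holds.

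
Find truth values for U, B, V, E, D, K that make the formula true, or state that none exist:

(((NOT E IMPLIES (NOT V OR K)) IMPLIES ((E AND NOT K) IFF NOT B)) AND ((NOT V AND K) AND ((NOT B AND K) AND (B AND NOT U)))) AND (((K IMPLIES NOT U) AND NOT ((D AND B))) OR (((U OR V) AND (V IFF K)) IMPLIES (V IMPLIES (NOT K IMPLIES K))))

Case B = True: the conjunct NOT B is False.
Case B = False: the conjunct B is False.
Both cases fail — unsatisfiable.

Unsatisfiable — no assignment works.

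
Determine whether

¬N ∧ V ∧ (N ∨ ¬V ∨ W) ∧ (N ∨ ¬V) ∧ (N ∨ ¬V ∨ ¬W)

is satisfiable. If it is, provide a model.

No satisfying assignment exists.

Case N = True:
  Clause (¬N) is falsified — contradiction.
Case N = False:
  (V) forces V = True.
  Clause (N ∨ ¬V) is falsified — contradiction.
Both cases fail, so the formula is unsatisfiable.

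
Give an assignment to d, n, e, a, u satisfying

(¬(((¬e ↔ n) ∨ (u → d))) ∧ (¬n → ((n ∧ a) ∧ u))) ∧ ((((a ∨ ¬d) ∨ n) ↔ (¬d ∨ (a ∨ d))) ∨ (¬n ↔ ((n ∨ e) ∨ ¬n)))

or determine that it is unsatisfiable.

d=F, n=T, e=T, a=F, u=T

  ¬(((¬e ↔ n) ∨ (u → d))) ∧ (¬n → ((n ∧ a) ∧ u)) = True
    ¬(((¬e ↔ n) ∨ (u → d))) = True
      (¬e ↔ n) ∨ (u → d) = False
        ¬e ↔ n = False
          ¬e = False
        u → d = False
    ¬n → ((n ∧ a) ∧ u) = True
      ¬n = False
      (n ∧ a) ∧ u = False
        n ∧ a = False
  (((a ∨ ¬d) ∨ n) ↔ (¬d ∨ (a ∨ d))) ∨ (¬n ↔ ((n ∨ e) ∨ ¬n)) = True
    ((a ∨ ¬d) ∨ n) ↔ (¬d ∨ (a ∨ d)) = True
      (a ∨ ¬d) ∨ n = True
        a ∨ ¬d = True
          ¬d = True
      ¬d ∨ (a ∨ d) = True
        ¬d = True
        a ∨ d = False
    ¬n ↔ ((n ∨ e) ∨ ¬n) = False
      ¬n = False
      (n ∨ e) ∨ ¬n = True
        n ∨ e = True
        ¬n = False
Both conjuncts True, so the formula holds.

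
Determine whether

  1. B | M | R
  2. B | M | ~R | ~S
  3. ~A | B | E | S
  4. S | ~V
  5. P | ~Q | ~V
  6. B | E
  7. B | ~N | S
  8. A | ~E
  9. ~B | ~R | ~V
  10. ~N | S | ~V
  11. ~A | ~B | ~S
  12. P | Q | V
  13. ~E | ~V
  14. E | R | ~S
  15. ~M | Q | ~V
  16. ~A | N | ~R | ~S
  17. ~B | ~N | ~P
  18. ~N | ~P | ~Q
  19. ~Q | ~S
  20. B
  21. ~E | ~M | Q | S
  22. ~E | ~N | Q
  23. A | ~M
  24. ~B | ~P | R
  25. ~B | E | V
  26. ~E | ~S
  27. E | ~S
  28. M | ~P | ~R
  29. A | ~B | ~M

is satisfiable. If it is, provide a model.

Unit clause (B) forces B = True.
Set P = False.
Set N = False.
Set R = False.
Try E = False:
  (E | R | ~S) forces S = False.
  (S | ~V) forces V = False.
  clause (~B | E | V) is falsified — backtrack.
So E = True.
  then (A | ~E) forces A = True.
  then (~A | ~B | ~S) forces S = False.
  then (~E | ~V) forces V = False.
  then (P | Q | V) forces Q = True.
Set M = False.
All clauses satisfied.

P = False, N = False, B = True, R = False, E = True, A = True, M = False, S = False, Q = True, V = False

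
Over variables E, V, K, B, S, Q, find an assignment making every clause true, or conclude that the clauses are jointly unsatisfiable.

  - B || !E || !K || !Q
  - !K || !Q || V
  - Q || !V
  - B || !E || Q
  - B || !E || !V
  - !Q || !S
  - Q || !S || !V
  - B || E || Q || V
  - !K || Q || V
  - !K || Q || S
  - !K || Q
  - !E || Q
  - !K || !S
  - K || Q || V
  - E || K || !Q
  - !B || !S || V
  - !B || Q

E = False, V = True, K = True, B = False, S = False, Q = True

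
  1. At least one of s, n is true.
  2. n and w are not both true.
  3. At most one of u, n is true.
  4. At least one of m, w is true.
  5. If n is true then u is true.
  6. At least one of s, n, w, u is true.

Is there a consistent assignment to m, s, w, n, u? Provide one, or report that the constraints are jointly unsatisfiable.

m: False, s: True, w: True, n: False, u: True

  (1) {s, n}: 1 true — at least one ✓
  (2) n=F, w=T — not both ✓
  (3) {u, n}: 1 true — at most one ✓
  (4) {m, w}: 1 true — at least one ✓
  (5) n=F ⇒ u: vacuous ✓
  (6) {s, n, w, u}: 3 true — at least one ✓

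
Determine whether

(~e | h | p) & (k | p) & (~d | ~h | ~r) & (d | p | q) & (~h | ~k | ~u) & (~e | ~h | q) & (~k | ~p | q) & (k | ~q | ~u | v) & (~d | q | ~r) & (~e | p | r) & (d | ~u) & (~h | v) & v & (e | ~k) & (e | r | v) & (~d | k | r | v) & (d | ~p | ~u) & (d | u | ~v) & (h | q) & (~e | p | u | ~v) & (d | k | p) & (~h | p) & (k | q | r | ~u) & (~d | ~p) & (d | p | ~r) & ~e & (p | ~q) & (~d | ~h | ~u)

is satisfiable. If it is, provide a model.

Case v = True:
  (~e) forces e = False.
  (e | ~k) forces k = False.
  (k | p) forces p = True.
  (~d | ~p) forces d = False.
  (d | ~u) forces u = False.
  Clause (d | u | ~v) is falsified — contradiction.
Case v = False:
  Clause (v) is falsified — contradiction.
Both cases fail, so the formula is unsatisfiable.

Unsatisfiable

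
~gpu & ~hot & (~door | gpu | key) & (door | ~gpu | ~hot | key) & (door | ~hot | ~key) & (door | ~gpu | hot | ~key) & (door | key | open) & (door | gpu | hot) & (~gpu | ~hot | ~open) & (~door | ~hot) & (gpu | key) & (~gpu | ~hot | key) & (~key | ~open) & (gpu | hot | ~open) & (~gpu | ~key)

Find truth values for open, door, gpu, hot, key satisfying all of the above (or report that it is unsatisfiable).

open = False; door = True; gpu = False; hot = False; key = True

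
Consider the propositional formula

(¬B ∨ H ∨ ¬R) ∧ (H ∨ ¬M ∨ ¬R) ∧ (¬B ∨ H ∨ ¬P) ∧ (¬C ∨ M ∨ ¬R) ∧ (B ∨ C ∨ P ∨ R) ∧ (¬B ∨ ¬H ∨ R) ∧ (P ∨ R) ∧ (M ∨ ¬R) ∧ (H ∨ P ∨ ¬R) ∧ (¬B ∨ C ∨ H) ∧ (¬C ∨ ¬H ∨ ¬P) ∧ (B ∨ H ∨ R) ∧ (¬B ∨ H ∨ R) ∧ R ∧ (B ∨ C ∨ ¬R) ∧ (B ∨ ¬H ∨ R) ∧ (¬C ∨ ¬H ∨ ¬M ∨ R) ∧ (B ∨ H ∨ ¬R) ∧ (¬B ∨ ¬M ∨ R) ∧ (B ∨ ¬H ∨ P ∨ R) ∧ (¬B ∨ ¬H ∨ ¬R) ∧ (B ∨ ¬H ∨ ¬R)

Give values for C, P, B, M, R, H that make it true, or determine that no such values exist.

Case R = True:
  (M ∨ ¬R) forces M = True.
  (H ∨ ¬M ∨ ¬R) forces H = True.
  (¬B ∨ ¬H ∨ ¬R) forces B = False.
  Clause (B ∨ ¬H ∨ ¬R) is falsified — contradiction.
Case R = False:
  Clause (R) is falsified — contradiction.
Both cases fail, so the formula is unsatisfiable.

UNSATISFIABLE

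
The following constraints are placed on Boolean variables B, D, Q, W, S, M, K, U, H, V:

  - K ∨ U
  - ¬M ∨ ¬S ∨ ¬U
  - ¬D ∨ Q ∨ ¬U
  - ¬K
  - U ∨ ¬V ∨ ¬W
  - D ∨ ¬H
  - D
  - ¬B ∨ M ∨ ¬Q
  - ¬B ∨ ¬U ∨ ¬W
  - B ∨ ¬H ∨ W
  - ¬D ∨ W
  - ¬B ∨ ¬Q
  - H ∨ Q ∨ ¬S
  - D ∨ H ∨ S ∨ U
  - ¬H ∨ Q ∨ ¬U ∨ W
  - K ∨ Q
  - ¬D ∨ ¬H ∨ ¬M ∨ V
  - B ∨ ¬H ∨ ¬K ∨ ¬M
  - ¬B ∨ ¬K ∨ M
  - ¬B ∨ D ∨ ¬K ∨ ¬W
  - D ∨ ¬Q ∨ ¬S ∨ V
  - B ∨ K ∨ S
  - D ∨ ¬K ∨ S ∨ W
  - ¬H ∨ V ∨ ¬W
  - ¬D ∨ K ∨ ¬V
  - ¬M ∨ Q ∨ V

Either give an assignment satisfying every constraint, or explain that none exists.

Unit clause (¬K) forces K = False.
Unit clause (D) forces D = True.
In (¬D ∨ W) only W is left, so W = True.
In (K ∨ Q) only Q is left, so Q = True.
In (¬D ∨ K ∨ ¬V) only ¬V is left, so V = False.
In (K ∨ U) only U is left, so U = True.
In (¬B ∨ ¬U ∨ ¬W) only ¬B is left, so B = False.
In (B ∨ K ∨ S) only S is left, so S = True.
In (¬H ∨ V ∨ ¬W) only ¬H is left, so H = False.
In (¬M ∨ ¬S ∨ ¬U) only ¬M is left, so M = False.
All clauses satisfied.

B: False, D: True, Q: True, W: True, S: True, M: False, K: False, U: True, H: False, V: False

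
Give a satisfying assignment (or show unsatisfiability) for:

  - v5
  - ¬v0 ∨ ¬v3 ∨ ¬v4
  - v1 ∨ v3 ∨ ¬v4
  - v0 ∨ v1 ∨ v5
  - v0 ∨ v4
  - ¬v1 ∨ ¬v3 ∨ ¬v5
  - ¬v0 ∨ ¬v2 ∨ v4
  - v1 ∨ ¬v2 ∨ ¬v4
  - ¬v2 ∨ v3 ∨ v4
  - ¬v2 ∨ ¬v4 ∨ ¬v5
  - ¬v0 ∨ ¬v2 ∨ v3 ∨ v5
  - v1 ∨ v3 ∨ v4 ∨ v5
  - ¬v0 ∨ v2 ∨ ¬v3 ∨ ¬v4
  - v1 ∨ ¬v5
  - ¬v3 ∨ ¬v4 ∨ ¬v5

Unit clause (v5) forces v5 = True.
In (v1 ∨ ¬v5) only v1 is left, so v1 = True.
In (¬v1 ∨ ¬v3 ∨ ¬v5) only ¬v3 is left, so v3 = False.
Set v0 = False.
  then (v0 ∨ v4) forces v4 = True.
  then (¬v2 ∨ ¬v4 ∨ ¬v5) forces v2 = False.
All clauses satisfied.

v0 = False, v1 = True, v2 = False, v3 = False, v4 = True, v5 = True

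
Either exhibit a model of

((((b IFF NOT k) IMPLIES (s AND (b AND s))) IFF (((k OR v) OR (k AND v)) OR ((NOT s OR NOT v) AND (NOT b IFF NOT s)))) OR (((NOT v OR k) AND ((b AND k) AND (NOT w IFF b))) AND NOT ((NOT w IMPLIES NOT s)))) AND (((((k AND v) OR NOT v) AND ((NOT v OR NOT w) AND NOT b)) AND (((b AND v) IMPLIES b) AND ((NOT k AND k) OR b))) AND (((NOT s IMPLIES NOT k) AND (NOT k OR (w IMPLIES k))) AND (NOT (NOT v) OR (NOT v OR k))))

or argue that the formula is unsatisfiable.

Unsatisfiable

Case b = True: the conjunct NOT b is False.
Case b = False: the formula simplifies to (NOT k IFF (((k OR v) OR (k AND v)) OR ((NOT s OR NOT v) AND NOT s))) AND (((((k AND v) OR NOT v) AND (NOT v OR NOT w)) AND (NOT k AND k)) AND (((NOT s IMPLIES NOT k) AND (NOT k OR (w IMPLIES k))) AND (NOT (NOT v) OR (NOT v OR k)))).
  k = True: the conjunct NOT k IFF (((k OR v) OR (k AND v)) OR ((NOT s OR NOT v) AND NOT s)) becomes NOT True IFF (True OR ((NOT s OR NOT v) AND NOT s)) = False.
  k = False: the conjunct k is False.
Both cases fail — unsatisfiable.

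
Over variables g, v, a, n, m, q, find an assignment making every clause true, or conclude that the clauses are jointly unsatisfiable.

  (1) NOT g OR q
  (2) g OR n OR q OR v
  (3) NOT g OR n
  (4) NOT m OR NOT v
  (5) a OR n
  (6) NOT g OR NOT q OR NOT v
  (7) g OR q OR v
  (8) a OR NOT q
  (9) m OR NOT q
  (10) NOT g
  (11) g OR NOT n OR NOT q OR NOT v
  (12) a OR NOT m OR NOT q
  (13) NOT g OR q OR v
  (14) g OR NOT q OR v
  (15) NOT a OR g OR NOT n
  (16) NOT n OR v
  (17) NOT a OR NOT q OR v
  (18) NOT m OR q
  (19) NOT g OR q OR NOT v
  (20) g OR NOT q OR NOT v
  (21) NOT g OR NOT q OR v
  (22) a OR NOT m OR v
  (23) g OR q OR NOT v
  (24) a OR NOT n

Case v = True:
  (NOT m OR NOT v) forces m = False.
  (m OR NOT q) forces q = False.
  (NOT g OR q) forces g = False.
  Clause (g OR q OR NOT v) is falsified — contradiction.
Case v = False:
  (NOT g) forces g = False.
  (g OR q OR v) forces q = True.
  Clause (g OR NOT q OR v) is falsified — contradiction.
Both cases fail, so the formula is unsatisfiable.

No satisfying assignment exists.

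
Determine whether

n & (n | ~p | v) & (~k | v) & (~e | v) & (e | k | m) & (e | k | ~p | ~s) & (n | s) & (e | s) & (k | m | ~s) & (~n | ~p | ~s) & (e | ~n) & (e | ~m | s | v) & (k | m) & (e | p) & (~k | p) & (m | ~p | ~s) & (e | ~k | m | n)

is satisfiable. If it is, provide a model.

v = True, n = True, s = False, e = True, p = True, m = True, k = True

Unit clause (n) forces n = True.
In (e | ~n) only e is left, so e = True.
In (~e | v) only v is left, so v = True.
Set s = False.
Set p = True.
Set m = True.
Set k = True.
All clauses satisfied.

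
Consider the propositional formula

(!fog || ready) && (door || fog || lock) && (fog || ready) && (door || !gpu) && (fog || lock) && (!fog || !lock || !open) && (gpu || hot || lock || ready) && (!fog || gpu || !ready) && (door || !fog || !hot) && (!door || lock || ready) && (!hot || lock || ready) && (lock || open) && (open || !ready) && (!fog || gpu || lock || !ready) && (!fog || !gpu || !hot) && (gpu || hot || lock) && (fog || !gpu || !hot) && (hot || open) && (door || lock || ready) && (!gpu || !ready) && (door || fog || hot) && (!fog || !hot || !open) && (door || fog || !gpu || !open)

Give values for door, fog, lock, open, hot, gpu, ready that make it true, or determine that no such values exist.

door = False, fog = False, lock = True, open = True, hot = True, gpu = False, ready = True

Set door = False.
  then (door || !gpu) forces gpu = False.
Try fog = True:
  (!fog || ready) forces ready = True.
  clause (!fog || gpu || !ready) is falsified — backtrack.
So fog = False.
  then (door || fog || lock) forces lock = True.
  then (fog || ready) forces ready = True.
  then (open || !ready) forces open = True.
  then (door || fog || hot) forces hot = True.
All clauses satisfied.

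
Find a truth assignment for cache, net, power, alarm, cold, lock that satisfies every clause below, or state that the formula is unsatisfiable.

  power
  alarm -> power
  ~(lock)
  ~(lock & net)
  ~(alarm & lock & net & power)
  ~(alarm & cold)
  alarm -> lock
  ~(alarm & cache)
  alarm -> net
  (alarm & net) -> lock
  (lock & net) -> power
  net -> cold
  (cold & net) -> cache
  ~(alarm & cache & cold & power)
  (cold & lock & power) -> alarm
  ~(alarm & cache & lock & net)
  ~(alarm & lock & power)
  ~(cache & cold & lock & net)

Unit clause (power) forces power = True.
Unit clause (~lock) forces lock = False.
In (~alarm | lock) only ~alarm is left, so alarm = False.
Set cache = True.
Set net = True.
  then (cold | ~net) forces cold = True.
All clauses satisfied.

cache = True; net = True; power = True; alarm = False; cold = True; lock = False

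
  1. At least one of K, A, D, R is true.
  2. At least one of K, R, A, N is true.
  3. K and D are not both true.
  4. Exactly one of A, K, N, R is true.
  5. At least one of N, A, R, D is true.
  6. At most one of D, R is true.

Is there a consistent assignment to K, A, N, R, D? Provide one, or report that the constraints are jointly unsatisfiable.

K: False; A: True; N: False; R: False; D: True

  (1) {K, A, D, R}: 2 true — at least one ✓
  (2) {K, R, A, N}: 1 true — at least one ✓
  (3) K=F, D=T — not both ✓
  (4) {A, K, N, R}: 1 true — exactly one ✓
  (5) {N, A, R, D}: 2 true — at least one ✓
  (6) {D, R}: 1 true — at most one ✓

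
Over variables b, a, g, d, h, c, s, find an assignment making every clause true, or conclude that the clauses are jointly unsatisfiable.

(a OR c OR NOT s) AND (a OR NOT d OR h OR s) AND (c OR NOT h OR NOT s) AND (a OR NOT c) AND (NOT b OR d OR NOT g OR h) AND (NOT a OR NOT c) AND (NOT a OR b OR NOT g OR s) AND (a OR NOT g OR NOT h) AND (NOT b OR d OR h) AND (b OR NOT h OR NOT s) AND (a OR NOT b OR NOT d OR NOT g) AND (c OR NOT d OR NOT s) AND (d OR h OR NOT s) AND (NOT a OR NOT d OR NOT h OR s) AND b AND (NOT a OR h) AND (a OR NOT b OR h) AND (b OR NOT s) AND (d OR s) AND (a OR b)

b=T, a=F, g=F, d=T, h=T, c=F, s=F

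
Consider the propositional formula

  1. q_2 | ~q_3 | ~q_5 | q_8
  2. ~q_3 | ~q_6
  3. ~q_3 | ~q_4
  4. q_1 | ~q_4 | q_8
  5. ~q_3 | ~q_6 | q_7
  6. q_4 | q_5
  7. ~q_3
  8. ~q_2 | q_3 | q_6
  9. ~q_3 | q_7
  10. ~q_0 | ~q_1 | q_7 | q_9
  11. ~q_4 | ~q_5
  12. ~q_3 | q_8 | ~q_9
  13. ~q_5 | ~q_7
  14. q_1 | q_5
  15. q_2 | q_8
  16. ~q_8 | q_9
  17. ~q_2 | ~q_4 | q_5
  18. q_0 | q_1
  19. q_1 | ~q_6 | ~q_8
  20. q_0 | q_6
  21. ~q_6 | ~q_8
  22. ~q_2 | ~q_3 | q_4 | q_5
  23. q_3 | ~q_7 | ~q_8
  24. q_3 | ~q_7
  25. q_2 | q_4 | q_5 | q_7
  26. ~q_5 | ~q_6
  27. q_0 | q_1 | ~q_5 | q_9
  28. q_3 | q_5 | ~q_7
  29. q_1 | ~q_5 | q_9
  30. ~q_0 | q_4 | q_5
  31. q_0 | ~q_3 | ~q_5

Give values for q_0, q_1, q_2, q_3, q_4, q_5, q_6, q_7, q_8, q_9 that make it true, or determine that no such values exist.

Unit clause (~q_3) forces q_3 = False.
In (q_3 | ~q_7) only ~q_7 is left, so q_7 = False.
Set q_0 = True.
Set q_1 = True.
  then (~q_0 | ~q_1 | q_7 | q_9) forces q_9 = True.
Try q_2 = True:
  (~q_2 | q_3 | q_6) forces q_6 = True.
  (~q_6 | ~q_8) forces q_8 = False.
  (~q_5 | ~q_6) forces q_5 = False.
  (q_4 | q_5) forces q_4 = True.
  clause (~q_2 | ~q_4 | q_5) is falsified — backtrack.
So q_2 = False.
  then (q_2 | q_8) forces q_8 = True.
  then (~q_6 | ~q_8) forces q_6 = False.
Set q_4 = False.
  then (q_4 | q_5) forces q_5 = True.
All clauses satisfied.

q_0=T, q_1=T, q_2=F, q_3=F, q_4=F, q_5=T, q_6=F, q_7=F, q_8=T, q_9=T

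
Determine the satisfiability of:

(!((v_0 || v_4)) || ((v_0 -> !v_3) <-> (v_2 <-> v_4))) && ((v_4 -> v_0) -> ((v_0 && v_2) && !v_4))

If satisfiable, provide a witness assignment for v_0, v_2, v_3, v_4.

v_0: False, v_2: True, v_3: False, v_4: True

  !((v_0 || v_4)) || ((v_0 -> !v_3) <-> (v_2 <-> v_4)) = True
    !((v_0 || v_4)) = False
      v_0 || v_4 = True
    (v_0 -> !v_3) <-> (v_2 <-> v_4) = True
      v_0 -> !v_3 = True
        !v_3 = True
      v_2 <-> v_4 = True
  (v_4 -> v_0) -> ((v_0 && v_2) && !v_4) = True
    v_4 -> v_0 = False
    (v_0 && v_2) && !v_4 = False
      v_0 && v_2 = False
      !v_4 = False
Both conjuncts True, so the formula holds.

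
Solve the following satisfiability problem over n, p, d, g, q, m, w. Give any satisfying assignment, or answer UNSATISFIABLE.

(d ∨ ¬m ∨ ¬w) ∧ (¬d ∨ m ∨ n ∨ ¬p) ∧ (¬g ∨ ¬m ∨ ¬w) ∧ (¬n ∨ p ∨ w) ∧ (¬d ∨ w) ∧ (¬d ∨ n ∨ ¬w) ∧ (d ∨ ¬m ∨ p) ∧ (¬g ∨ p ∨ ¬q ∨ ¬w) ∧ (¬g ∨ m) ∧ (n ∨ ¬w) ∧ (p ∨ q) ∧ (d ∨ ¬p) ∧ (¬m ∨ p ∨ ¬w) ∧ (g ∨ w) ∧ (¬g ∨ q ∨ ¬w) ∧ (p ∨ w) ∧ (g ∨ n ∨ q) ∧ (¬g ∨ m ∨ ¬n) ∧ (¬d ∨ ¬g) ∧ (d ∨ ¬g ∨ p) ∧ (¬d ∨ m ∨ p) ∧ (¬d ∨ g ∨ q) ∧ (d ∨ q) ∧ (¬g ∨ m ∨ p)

Set n = True.
Set p = False.
  then (¬n ∨ p ∨ w) forces w = True.
  then (p ∨ q) forces q = True.
  then (¬m ∨ p ∨ ¬w) forces m = False.
  then (¬g ∨ m ∨ ¬n) forces g = False.
  then (¬d ∨ m ∨ p) forces d = False.
All clauses satisfied.

n = True, p = False, d = False, g = False, q = True, m = False, w = True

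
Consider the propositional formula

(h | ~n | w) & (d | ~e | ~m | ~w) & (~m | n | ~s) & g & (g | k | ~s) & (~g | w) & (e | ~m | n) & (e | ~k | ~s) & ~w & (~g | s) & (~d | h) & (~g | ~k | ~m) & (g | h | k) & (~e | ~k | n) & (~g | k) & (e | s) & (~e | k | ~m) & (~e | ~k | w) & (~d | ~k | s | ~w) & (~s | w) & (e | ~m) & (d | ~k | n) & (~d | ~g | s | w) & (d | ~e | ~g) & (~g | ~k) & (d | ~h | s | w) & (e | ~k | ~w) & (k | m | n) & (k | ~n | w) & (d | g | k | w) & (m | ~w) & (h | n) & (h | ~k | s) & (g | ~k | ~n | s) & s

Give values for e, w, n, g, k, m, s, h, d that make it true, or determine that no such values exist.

Case w = True:
  Clause (~w) is falsified — contradiction.
Case w = False:
  (g) forces g = True.
  Clause (~g | w) is falsified — contradiction.
Both cases fail, so the formula is unsatisfiable.

Unsatisfiable — no assignment works.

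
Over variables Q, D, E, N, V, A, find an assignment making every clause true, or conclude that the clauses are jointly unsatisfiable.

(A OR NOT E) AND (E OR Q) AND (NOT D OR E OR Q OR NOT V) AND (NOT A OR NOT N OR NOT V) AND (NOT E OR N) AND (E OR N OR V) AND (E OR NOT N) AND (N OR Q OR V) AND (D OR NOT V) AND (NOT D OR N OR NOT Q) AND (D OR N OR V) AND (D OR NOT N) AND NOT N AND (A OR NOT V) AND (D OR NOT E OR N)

Unsatisfiable — no assignment works.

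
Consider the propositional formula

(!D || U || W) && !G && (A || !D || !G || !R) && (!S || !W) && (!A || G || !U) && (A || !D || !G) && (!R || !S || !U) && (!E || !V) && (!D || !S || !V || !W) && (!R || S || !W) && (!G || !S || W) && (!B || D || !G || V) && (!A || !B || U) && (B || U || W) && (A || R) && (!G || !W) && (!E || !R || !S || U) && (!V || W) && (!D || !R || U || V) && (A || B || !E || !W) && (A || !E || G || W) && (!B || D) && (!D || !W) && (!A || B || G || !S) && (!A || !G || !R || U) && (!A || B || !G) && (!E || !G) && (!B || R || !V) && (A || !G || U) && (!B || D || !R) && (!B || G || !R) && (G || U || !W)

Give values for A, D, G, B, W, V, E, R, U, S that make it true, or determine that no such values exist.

A=F; D=T; G=F; B=F; W=F; V=F; E=F; R=T; U=T; S=F

Unit clause (!G) forces G = False.
Try A = True:
  (!A || G || !U) forces U = False.
  (!A || !B || U) forces B = False.
  (B || U || W) forces W = True.
  clause (G || U || !W) is falsified — backtrack.
So A = False.
  then (A || R) forces R = True.
  then (!B || G || !R) forces B = False.
Set D = True.
  then (!D || !W) forces W = False.
  then (!D || U || W) forces U = True.
  then (!R || !S || !U) forces S = False.
  then (!V || W) forces V = False.
  then (A || !E || G || W) forces E = False.
All clauses satisfied.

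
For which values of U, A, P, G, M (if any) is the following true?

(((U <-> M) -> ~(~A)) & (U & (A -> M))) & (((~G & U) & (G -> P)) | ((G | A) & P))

U = True, A = True, P = True, G = True, M = True

  ((U <-> M) -> ~(~A)) & (U & (A -> M)) = True
    (U <-> M) -> ~(~A) = True
      U <-> M = True
      ~(~A) = True
        ~A = False
    U & (A -> M) = True
      A -> M = True
  ((~G & U) & (G -> P)) | ((G | A) & P) = True
    (~G & U) & (G -> P) = False
      ~G & U = False
        ~G = False
      G -> P = True
    (G | A) & P = True
      G | A = True
Both conjuncts True, so the formula holds.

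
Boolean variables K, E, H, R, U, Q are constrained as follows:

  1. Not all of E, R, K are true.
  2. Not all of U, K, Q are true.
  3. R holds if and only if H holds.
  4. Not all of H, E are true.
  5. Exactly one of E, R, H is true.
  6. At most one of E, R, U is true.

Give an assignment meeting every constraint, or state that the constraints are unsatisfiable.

K=F, E=T, H=F, R=F, U=F, Q=F

  (1) {E, R, K}: 1/3 true — not all ✓
  (2) {U, K, Q}: 0/3 true — not all ✓
  (3) R=F, H=F — same ✓
  (4) {H, E}: 1/2 true — not all ✓
  (5) {E, R, H}: 1 true — exactly one ✓
  (6) {E, R, U}: 1 true — at most one ✓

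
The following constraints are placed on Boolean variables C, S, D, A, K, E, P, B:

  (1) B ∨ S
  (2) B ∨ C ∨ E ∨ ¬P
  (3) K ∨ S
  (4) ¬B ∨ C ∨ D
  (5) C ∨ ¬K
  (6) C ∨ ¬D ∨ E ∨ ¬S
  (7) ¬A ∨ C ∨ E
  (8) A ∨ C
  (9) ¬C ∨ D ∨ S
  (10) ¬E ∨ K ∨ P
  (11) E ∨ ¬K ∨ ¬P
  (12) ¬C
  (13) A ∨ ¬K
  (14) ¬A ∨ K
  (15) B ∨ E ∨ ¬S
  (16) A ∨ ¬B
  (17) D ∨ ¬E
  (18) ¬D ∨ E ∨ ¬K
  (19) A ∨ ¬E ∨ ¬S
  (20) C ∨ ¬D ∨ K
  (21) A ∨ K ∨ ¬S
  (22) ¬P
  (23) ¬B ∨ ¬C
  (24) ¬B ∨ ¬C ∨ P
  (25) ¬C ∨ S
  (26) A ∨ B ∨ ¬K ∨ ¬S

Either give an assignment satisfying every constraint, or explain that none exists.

UNSATISFIABLE

Case C = True:
  Clause (¬C) is falsified — contradiction.
Case C = False:
  (C ∨ ¬K) forces K = False.
  (K ∨ S) forces S = True.
  (A ∨ C) forces A = True.
  Clause (¬A ∨ K) is falsified — contradiction.
Both cases fail, so the formula is unsatisfiable.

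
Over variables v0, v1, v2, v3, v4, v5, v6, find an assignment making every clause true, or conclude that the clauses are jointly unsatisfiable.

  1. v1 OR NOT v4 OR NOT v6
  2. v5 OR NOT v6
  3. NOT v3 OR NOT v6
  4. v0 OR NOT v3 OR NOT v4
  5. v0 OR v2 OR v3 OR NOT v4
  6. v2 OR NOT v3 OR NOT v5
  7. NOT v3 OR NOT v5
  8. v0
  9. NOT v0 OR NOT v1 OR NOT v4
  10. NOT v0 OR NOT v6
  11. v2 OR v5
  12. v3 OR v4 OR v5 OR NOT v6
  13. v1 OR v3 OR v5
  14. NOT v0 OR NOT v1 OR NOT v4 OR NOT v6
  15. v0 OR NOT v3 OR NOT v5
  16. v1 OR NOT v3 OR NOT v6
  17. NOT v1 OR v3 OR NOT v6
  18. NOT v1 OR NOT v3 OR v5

Unit clause (v0) forces v0 = True.
In (NOT v0 OR NOT v6) only NOT v6 is left, so v6 = False.
Set v1 = True.
  then (NOT v0 OR NOT v1 OR NOT v4) forces v4 = False.
Set v2 = True.
Set v3 = False.
Set v5 = True.
All clauses satisfied.

v0=T, v1=T, v2=T, v3=F, v4=F, v5=T, v6=F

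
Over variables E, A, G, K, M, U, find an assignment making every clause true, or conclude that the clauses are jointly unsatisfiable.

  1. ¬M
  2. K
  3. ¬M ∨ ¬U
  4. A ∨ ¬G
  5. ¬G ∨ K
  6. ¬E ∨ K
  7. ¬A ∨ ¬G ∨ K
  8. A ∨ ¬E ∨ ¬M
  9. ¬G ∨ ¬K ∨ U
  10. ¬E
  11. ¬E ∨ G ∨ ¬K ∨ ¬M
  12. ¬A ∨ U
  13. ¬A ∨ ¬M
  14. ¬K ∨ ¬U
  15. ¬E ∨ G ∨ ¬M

Unit clause (¬M) forces M = False.
Unit clause (K) forces K = True.
Unit clause (¬E) forces E = False.
In (¬K ∨ ¬U) only ¬U is left, so U = False.
In (¬G ∨ ¬K ∨ U) only ¬G is left, so G = False.
In (¬A ∨ U) only ¬A is left, so A = False.
All clauses satisfied.

E = False, A = False, G = False, K = True, M = False, U = False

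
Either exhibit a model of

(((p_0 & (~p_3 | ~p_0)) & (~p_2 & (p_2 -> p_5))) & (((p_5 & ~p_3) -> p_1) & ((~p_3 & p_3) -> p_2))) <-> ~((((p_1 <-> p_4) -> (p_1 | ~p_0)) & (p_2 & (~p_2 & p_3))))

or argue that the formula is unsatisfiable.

p_0 = True; p_1 = False; p_2 = False; p_3 = False; p_4 = True; p_5 = False

  (((p_0 & (~p_3 | ~p_0)) & (~p_2 & (p_2 -> p_5))) & (((p_5 & ~p_3) -> p_1) & ((~p_3 & p_3) -> p_2))) <-> ~((((p_1 <-> p_4) -> (p_1 | ~p_0)) & (p_2 & (~p_2 & p_3)))) = True
    ((p_0 & (~p_3 | ~p_0)) & (~p_2 & (p_2 -> p_5))) & (((p_5 & ~p_3) -> p_1) & ((~p_3 & p_3) -> p_2)) = True
      (p_0 & (~p_3 | ~p_0)) & (~p_2 & (p_2 -> p_5)) = True
        p_0 & (~p_3 | ~p_0) = True
          ~p_3 | ~p_0 = True
            ~p_3 = True
            ~p_0 = False
        ~p_2 & (p_2 -> p_5) = True
          ~p_2 = True
          p_2 -> p_5 = True
      ((p_5 & ~p_3) -> p_1) & ((~p_3 & p_3) -> p_2) = True
        (p_5 & ~p_3) -> p_1 = True
          p_5 & ~p_3 = False
            ~p_3 = True
        (~p_3 & p_3) -> p_2 = True
          ~p_3 & p_3 = False
            ~p_3 = True
    ~((((p_1 <-> p_4) -> (p_1 | ~p_0)) & (p_2 & (~p_2 & p_3)))) = True
      ((p_1 <-> p_4) -> (p_1 | ~p_0)) & (p_2 & (~p_2 & p_3)) = False
        (p_1 <-> p_4) -> (p_1 | ~p_0) = True
          p_1 <-> p_4 = False
          p_1 | ~p_0 = False
            ~p_0 = False
        p_2 & (~p_2 & p_3) = False
          ~p_2 & p_3 = False
            ~p_2 = True
The formula evaluates to True.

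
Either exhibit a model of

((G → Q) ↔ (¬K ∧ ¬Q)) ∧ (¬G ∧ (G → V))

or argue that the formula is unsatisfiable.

G: False, Q: False, K: False, V: True

  (G → Q) ↔ (¬K ∧ ¬Q) = True
    G → Q = True
    ¬K ∧ ¬Q = True
      ¬K = True
      ¬Q = True
  ¬G ∧ (G → V) = True
    ¬G = True
    G → V = True
Both conjuncts True, so the formula holds.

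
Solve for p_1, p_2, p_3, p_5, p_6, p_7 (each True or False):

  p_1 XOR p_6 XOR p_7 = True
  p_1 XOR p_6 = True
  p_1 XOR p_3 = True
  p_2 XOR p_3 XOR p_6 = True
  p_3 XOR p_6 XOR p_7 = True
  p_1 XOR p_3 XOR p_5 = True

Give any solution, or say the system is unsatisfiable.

UNSATISFIABLE

Adding constraints 1, 3, 5 mod 2: every variable appears an even number of times on the left, so the left side is 0.
But the right sides sum to 1 (mod 2). 0 ≠ 1 — the system is inconsistent.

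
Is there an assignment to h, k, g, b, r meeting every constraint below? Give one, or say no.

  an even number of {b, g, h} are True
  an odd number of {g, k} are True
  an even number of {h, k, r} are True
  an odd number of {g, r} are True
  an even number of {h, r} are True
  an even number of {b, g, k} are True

h: False, k: False, g: True, b: True, r: False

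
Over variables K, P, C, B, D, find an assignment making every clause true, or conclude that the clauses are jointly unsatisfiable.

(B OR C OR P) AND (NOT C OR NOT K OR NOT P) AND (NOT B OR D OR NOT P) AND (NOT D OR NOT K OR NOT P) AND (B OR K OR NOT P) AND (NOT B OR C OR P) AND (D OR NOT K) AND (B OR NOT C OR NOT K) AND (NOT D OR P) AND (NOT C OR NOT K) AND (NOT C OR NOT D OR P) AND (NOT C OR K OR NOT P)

Set K = False.
Set P = False.
  then (NOT D OR P) forces D = False.
Try C = False:
  (B OR C OR P) forces B = True.
  clause (NOT B OR C OR P) is falsified — backtrack.
So C = True.
Set B = True.
All clauses satisfied.

K: False, P: False, C: True, B: True, D: False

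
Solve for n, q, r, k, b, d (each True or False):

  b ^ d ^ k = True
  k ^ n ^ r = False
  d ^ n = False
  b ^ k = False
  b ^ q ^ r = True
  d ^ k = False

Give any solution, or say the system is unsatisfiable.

n: True, q: False, r: False, k: True, b: True, d: True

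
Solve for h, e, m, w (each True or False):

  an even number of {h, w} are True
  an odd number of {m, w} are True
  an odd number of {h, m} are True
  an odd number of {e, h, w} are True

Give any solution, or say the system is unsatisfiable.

h = True; e = True; m = False; w = True

{h, w}: 2 true → even ✓
{m, w}: 1 true → odd ✓
{h, m}: 1 true → odd ✓
{e, h, w}: 3 true → odd ✓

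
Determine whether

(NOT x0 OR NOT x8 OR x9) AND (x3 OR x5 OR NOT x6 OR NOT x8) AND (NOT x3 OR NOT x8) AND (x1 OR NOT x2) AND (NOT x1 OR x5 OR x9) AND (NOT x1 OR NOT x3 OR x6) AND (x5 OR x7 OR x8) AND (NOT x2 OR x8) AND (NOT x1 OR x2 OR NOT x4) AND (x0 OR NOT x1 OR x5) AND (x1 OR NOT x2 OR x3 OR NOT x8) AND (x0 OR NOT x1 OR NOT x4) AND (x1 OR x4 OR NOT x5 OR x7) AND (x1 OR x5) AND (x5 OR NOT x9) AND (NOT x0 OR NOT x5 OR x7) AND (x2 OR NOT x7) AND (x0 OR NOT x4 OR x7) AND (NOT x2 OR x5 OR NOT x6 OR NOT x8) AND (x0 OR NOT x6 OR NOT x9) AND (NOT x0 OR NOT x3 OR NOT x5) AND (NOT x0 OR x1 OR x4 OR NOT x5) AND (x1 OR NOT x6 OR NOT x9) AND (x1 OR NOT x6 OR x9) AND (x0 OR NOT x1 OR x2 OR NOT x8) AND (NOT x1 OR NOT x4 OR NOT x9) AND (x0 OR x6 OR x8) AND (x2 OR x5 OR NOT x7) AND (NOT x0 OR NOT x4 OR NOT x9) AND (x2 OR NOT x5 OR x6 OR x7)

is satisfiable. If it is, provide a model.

x0 = False, x1 = True, x2 = True, x3 = False, x4 = False, x5 = True, x6 = False, x7 = True, x8 = True, x9 = True

Set x0 = False.
Set x1 = True.
  then (x0 OR NOT x1 OR x5) forces x5 = True.
  then (x0 OR NOT x1 OR NOT x4) forces x4 = False.
Set x2 = True.
  then (NOT x2 OR x8) forces x8 = True.
  then (NOT x3 OR NOT x8) forces x3 = False.
Set x6 = False.
Set x7 = True.
Set x9 = True.
All clauses satisfied.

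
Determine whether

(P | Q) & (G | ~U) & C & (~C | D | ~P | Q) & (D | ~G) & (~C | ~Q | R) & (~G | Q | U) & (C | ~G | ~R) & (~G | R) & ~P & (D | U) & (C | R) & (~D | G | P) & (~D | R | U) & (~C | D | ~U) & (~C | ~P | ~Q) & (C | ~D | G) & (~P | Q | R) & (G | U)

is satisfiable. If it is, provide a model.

Unit clause (C) forces C = True.
Unit clause (~P) forces P = False.
In (P | Q) only Q is left, so Q = True.
In (~C | ~Q | R) only R is left, so R = True.
Try D = False:
  (D | ~G) forces G = False.
  (G | ~U) forces U = False.
  clause (D | U) is falsified — backtrack.
So D = True.
  then (~D | G | P) forces G = True.
Set U = True.
All clauses satisfied.

R = True, D = True, Q = True, G = True, C = True, U = True, P = False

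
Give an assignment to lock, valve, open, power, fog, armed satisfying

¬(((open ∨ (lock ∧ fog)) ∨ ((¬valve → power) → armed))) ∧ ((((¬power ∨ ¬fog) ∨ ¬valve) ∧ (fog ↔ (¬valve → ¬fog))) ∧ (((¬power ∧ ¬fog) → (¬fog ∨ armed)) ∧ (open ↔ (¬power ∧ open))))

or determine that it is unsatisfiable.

lock = False, valve = True, open = False, power = False, fog = True, armed = False

  ¬(((open ∨ (lock ∧ fog)) ∨ ((¬valve → power) → armed))) = True
    (open ∨ (lock ∧ fog)) ∨ ((¬valve → power) → armed) = False
      open ∨ (lock ∧ fog) = False
        lock ∧ fog = False
      (¬valve → power) → armed = False
        ¬valve → power = True
          ¬valve = False
  (((¬power ∨ ¬fog) ∨ ¬valve) ∧ (fog ↔ (¬valve → ¬fog))) ∧ (((¬power ∧ ¬fog) → (¬fog ∨ armed)) ∧ (open ↔ (¬power ∧ open))) = True
    ((¬power ∨ ¬fog) ∨ ¬valve) ∧ (fog ↔ (¬valve → ¬fog)) = True
      (¬power ∨ ¬fog) ∨ ¬valve = True
        ¬power ∨ ¬fog = True
          ¬power = True
          ¬fog = False
        ¬valve = False
      fog ↔ (¬valve → ¬fog) = True
        ¬valve → ¬fog = True
          ¬valve = False
          ¬fog = False
    ((¬power ∧ ¬fog) → (¬fog ∨ armed)) ∧ (open ↔ (¬power ∧ open)) = True
      (¬power ∧ ¬fog) → (¬fog ∨ armed) = True
        ¬power ∧ ¬fog = False
          ¬power = True
          ¬fog = False
        ¬fog ∨ armed = False
          ¬fog = False
      open ↔ (¬power ∧ open) = True
        ¬power ∧ open = False
          ¬power = True
Both conjuncts True, so the formula holds.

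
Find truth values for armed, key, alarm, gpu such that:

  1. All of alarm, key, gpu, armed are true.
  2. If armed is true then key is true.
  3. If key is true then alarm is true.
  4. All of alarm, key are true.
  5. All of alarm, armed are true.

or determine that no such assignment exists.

armed = True, key = True, alarm = True, gpu = True

  (1) {alarm, key, gpu, armed}: all 4 true ✓
  (2) armed=T ⇒ key: T ✓
  (3) key=T ⇒ alarm: T ✓
  (4) {alarm, key}: all 2 true ✓
  (5) {alarm, armed}: all 2 true ✓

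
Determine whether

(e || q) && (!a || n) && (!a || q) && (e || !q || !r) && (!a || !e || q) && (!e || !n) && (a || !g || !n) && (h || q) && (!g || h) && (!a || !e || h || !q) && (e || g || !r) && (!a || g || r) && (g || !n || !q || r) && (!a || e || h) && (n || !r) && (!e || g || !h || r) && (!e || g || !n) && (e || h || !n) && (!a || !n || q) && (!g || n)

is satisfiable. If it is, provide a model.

Set n = False.
  then (!a || n) forces a = False.
  then (n || !r) forces r = False.
  then (!g || n) forces g = False.
Set q = True.
Set h = False.
Set e = True.
All clauses satisfied.

n: False, r: False, q: True, h: False, a: False, e: True, g: False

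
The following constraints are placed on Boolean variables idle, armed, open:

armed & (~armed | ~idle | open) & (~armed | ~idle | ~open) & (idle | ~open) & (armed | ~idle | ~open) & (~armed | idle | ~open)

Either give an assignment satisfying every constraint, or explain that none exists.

Unit clause (armed) forces armed = True.
Try idle = True:
  (~armed | ~idle | open) forces open = True.
  clause (~armed | ~idle | ~open) is falsified — backtrack.
So idle = False.
  then (idle | ~open) forces open = False.
Check each clause:
  (armed): armed holds.
  (~armed | ~idle | open): ~idle holds.
  (~armed | ~idle | ~open): ~idle holds.
  (idle | ~open): ~open holds.
  (armed | ~idle | ~open): armed holds.
  (~armed | idle | ~open): ~open holds.
All clauses satisfied.

idle: False, armed: True, open: False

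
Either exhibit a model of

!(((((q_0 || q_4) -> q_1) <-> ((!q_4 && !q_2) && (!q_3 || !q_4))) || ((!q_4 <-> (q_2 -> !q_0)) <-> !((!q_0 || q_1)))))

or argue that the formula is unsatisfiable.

q_0 = False; q_1 = False; q_2 = True; q_3 = False; q_4 = False

  !(((((q_0 || q_4) -> q_1) <-> ((!q_4 && !q_2) && (!q_3 || !q_4))) || ((!q_4 <-> (q_2 -> !q_0)) <-> !((!q_0 || q_1))))) = True
    (((q_0 || q_4) -> q_1) <-> ((!q_4 && !q_2) && (!q_3 || !q_4))) || ((!q_4 <-> (q_2 -> !q_0)) <-> !((!q_0 || q_1))) = False
      ((q_0 || q_4) -> q_1) <-> ((!q_4 && !q_2) && (!q_3 || !q_4)) = False
        (q_0 || q_4) -> q_1 = True
          q_0 || q_4 = False
        (!q_4 && !q_2) && (!q_3 || !q_4) = False
          !q_4 && !q_2 = False
            !q_4 = True
            !q_2 = False
          !q_3 || !q_4 = True
            !q_3 = True
            !q_4 = True
      (!q_4 <-> (q_2 -> !q_0)) <-> !((!q_0 || q_1)) = False
        !q_4 <-> (q_2 -> !q_0) = True
          !q_4 = True
          q_2 -> !q_0 = True
            !q_0 = True
        !((!q_0 || q_1)) = False
          !q_0 || q_1 = True
            !q_0 = True
The formula evaluates to True.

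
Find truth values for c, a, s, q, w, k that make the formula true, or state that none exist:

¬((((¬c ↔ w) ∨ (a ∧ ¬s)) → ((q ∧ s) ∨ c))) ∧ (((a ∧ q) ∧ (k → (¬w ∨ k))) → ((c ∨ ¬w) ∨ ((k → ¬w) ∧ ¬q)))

c: False, a: False, s: False, q: True, w: True, k: True

  ¬((((¬c ↔ w) ∨ (a ∧ ¬s)) → ((q ∧ s) ∨ c))) = True
    ((¬c ↔ w) ∨ (a ∧ ¬s)) → ((q ∧ s) ∨ c) = False
      (¬c ↔ w) ∨ (a ∧ ¬s) = True
        ¬c ↔ w = True
          ¬c = True
        a ∧ ¬s = False
          ¬s = True
      (q ∧ s) ∨ c = False
        q ∧ s = False
  ((a ∧ q) ∧ (k → (¬w ∨ k))) → ((c ∨ ¬w) ∨ ((k → ¬w) ∧ ¬q)) = True
    (a ∧ q) ∧ (k → (¬w ∨ k)) = False
      a ∧ q = False
      k → (¬w ∨ k) = True
        ¬w ∨ k = True
          ¬w = False
    (c ∨ ¬w) ∨ ((k → ¬w) ∧ ¬q) = False
      c ∨ ¬w = False
        ¬w = False
      (k → ¬w) ∧ ¬q = False
        k → ¬w = False
          ¬w = False
        ¬q = False
Both conjuncts True, so the formula holds.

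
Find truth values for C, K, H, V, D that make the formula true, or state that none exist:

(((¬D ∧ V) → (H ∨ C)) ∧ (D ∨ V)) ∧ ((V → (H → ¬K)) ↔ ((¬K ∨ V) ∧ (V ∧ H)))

C: False, K: False, H: True, V: True, D: True

  ((¬D ∧ V) → (H ∨ C)) ∧ (D ∨ V) = True
    (¬D ∧ V) → (H ∨ C) = True
      ¬D ∧ V = False
        ¬D = False
      H ∨ C = True
    D ∨ V = True
  (V → (H → ¬K)) ↔ ((¬K ∨ V) ∧ (V ∧ H)) = True
    V → (H → ¬K) = True
      H → ¬K = True
        ¬K = True
    (¬K ∨ V) ∧ (V ∧ H) = True
      ¬K ∨ V = True
        ¬K = True
      V ∧ H = True
Both conjuncts True, so the formula holds.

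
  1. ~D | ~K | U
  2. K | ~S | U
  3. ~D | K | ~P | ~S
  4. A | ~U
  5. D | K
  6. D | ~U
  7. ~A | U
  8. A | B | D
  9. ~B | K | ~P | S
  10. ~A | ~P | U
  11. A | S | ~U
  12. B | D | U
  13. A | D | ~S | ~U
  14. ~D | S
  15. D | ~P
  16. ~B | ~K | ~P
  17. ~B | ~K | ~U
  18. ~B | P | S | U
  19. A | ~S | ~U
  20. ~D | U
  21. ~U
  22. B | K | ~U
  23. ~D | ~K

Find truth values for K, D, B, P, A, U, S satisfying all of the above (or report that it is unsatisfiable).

Unit clause (~U) forces U = False.
In (~A | U) only ~A is left, so A = False.
In (~D | U) only ~D is left, so D = False.
In (D | K) only K is left, so K = True.
In (A | B | D) only B is left, so B = True.
In (D | ~P) only ~P is left, so P = False.
In (~B | P | S | U) only S is left, so S = True.
All clauses satisfied.

K = True; D = False; B = True; P = False; A = False; U = False; S = True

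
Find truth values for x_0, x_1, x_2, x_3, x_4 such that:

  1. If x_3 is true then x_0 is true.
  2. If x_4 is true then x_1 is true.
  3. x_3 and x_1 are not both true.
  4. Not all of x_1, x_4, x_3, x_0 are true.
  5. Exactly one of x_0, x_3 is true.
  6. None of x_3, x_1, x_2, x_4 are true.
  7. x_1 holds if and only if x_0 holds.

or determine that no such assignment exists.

No satisfying assignment exists.

Case x_3 = True:
  Constraint (6) is violated (x_3=T) — contradiction.
Case x_3 = False:
  (5) with x_3=F forces x_0 = True.
  (6) forces x_1 = False.
  Constraint (7) is violated (x_1=F, x_0=T) — contradiction.
Both cases fail — unsatisfiable.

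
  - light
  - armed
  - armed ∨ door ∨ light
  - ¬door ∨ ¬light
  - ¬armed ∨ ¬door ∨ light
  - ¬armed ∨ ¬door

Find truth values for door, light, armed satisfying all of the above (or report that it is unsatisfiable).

door = False, light = True, armed = True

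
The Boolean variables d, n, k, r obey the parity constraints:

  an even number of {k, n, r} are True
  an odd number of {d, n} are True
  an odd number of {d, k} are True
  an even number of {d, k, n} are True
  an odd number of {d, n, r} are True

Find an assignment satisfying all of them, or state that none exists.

d=F, n=T, k=T, r=F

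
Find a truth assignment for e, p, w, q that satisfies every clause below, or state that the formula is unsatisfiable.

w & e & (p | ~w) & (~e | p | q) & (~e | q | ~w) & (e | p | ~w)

e = True; p = True; w = True; q = True

Unit clause (w) forces w = True.
Unit clause (e) forces e = True.
In (p | ~w) only p is left, so p = True.
In (~e | q | ~w) only q is left, so q = True.
All clauses satisfied.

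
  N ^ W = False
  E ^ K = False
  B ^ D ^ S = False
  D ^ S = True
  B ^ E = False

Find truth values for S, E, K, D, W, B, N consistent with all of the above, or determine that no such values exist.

S: False, E: True, K: True, D: True, W: False, B: True, N: False

N ^ W = F ^ F = False ✓
E ^ K = T ^ T = False ✓
B ^ D ^ S = T ^ T ^ F = False ✓
D ^ S = T ^ F = True ✓
B ^ E = T ^ T = False ✓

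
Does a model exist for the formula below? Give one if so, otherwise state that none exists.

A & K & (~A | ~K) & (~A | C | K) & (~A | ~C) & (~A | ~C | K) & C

Case A = True:
  (K) forces K = True.
  Clause (~A | ~K) is falsified — contradiction.
Case A = False:
  Clause (A) is falsified — contradiction.
Both cases fail, so the formula is unsatisfiable.

The formula is unsatisfiable.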